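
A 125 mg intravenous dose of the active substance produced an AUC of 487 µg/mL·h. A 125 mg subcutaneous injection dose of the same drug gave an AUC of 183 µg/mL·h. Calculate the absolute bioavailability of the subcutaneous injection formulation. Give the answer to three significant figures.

F = (AUC_ev / D_ev) / (AUC_iv / D_iv)
  = (183/125) / (487/125)
  = 1.464 / 3.896 = 0.3758

F = 0.376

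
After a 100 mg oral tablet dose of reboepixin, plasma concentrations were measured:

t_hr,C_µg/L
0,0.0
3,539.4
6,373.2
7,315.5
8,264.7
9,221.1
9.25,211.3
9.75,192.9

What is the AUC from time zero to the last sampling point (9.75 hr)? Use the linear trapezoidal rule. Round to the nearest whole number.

Trapezoidal AUC_0→9.75:
  [0→3]: (0.0+539.4)/2 × 3 = 809.1
  [3→6]: (539.4+373.2)/2 × 3 = 1368.9
  [6→7]: (373.2+315.5)/2 × 1 = 344.35
  [7→8]: (315.5+264.7)/2 × 1 = 290.1
  [8→9]: (264.7+221.1)/2 × 1 = 242.9
  [9→9.25]: (221.1+211.3)/2 × 0.25 = 54.05
  [9.25→9.75]: (211.3+192.9)/2 × 0.5 = 101.05
  Sum = 3210.45 µg/L·hr

AUC = 3210 µg/L·hr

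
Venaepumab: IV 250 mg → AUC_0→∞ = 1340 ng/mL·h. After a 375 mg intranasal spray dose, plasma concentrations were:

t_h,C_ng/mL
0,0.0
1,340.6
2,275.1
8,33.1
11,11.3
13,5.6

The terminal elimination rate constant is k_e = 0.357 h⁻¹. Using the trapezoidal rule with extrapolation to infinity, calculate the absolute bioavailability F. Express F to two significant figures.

F = 0.75

Trapezoidal AUC_0→13 (intranasal spray):
  [0→1]: (0.0+340.6)/2 × 1 = 170.3
  [1→2]: (340.6+275.1)/2 × 1 = 307.85
  [2→8]: (275.1+33.1)/2 × 6 = 924.6
  [8→11]: (33.1+11.3)/2 × 3 = 66.6
  [11→13]: (11.3+5.6)/2 × 2 = 16.9
  Sum = 1486.25 ng/mL·h
Tail: C_last/k_e = 5.6/0.357 = 15.686
AUC_0→∞ (intranasal spray) = 1486.25 + 15.686 = 1501.936 ng/mL·h
F = (AUC_ev/D_ev)/(AUC_iv/D_iv) = (1501.936/375)/(1340/250) = 4.00516/5.36 = 0.7472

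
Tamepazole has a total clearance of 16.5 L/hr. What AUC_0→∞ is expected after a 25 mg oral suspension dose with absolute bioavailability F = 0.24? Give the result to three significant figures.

AUC_0→∞ = F × Dose / CL
        = 0.24 × 25 / 16.5 = 0.363636 mg/L·hr

AUC = 0.364 mg/L·hr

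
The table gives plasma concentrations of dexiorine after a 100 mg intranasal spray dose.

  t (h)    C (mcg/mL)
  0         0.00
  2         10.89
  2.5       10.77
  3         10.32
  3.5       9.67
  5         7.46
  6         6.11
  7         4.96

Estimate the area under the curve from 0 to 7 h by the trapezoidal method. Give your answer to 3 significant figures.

Trapezoidal AUC_0→7:
  [0→2]: (0.00+10.89)/2 × 2 = 10.89
  [2→2.5]: (10.89+10.77)/2 × 0.5 = 5.415
  [2.5→3]: (10.77+10.32)/2 × 0.5 = 5.2725
  [3→3.5]: (10.32+9.67)/2 × 0.5 = 4.9975
  [3.5→5]: (9.67+7.46)/2 × 1.5 = 12.8475
  [5→6]: (7.46+6.11)/2 × 1 = 6.785
  [6→7]: (6.11+4.96)/2 × 1 = 5.535
  Sum = 51.7425 mcg/mL·h

AUC = 51.7 mcg/mL·h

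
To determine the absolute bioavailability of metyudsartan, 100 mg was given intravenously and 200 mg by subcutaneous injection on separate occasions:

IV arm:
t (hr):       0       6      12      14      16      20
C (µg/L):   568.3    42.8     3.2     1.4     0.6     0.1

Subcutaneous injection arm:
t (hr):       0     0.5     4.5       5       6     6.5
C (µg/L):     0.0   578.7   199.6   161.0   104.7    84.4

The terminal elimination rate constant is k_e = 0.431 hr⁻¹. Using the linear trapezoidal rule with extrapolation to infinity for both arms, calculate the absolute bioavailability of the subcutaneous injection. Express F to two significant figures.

F = 0.55

Trapezoidal AUC_0→20 (IV):
  [0→6]: (568.3+42.8)/2 × 6 = 1833.3
  [6→12]: (42.8+3.2)/2 × 6 = 138.0
  [12→14]: (3.2+1.4)/2 × 2 = 4.6
  [14→16]: (1.4+0.6)/2 × 2 = 2.0
  [16→20]: (0.6+0.1)/2 × 4 = 1.4
  Sum = 1979.3 µg/L·hr
IV tail: 0.1/0.431 = 0.232; AUC_iv,0→∞ = 1979.3 + 0.232 = 1979.532 µg/L·hr
Trapezoidal AUC_0→6.5 (subcutaneous injection):
  [0→0.5]: (0.0+578.7)/2 × 0.5 = 144.675
  [0.5→4.5]: (578.7+199.6)/2 × 4 = 1556.6
  [4.5→5]: (199.6+161.0)/2 × 0.5 = 90.15
  [5→6]: (161.0+104.7)/2 × 1 = 132.85
  [6→6.5]: (104.7+84.4)/2 × 0.5 = 47.275
  Sum = 1971.55 µg/L·hr
subcutaneous injection tail: 84.4/0.431 = 195.824; AUC_ev,0→∞ = 1971.55 + 195.824 = 2167.374 µg/L·hr
F = (AUC_ev/D_ev)/(AUC_iv/D_iv) = (2167.374/200)/(1979.532/100) = 10.83687/19.79532 = 0.5474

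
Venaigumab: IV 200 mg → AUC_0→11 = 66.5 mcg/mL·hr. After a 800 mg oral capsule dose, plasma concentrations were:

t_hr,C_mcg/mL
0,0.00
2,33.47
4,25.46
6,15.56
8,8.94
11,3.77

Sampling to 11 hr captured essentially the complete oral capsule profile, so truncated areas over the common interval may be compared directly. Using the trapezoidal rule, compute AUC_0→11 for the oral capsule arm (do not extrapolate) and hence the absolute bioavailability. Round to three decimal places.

F = 0.665

Trapezoidal AUC_0→11 (oral capsule):
  [0→2]: (0.00+33.47)/2 × 2 = 33.47
  [2→4]: (33.47+25.46)/2 × 2 = 58.93
  [4→6]: (25.46+15.56)/2 × 2 = 41.02
  [6→8]: (15.56+8.94)/2 × 2 = 24.5
  [8→11]: (8.94+3.77)/2 × 3 = 19.065
  Sum = 176.985 mcg/mL·hr
F = (AUC_ev/D_ev)/(AUC_iv/D_iv) = (176.985/800)/(66.5/200) = 0.22123125/0.3325 = 0.6654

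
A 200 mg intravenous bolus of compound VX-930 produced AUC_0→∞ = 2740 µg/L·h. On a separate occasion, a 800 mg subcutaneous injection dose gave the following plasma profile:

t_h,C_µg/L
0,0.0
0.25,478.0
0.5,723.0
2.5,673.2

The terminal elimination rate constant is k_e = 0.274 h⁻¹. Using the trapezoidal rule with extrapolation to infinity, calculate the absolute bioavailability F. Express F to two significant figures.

F = 0.37

Trapezoidal AUC_0→2.5 (subcutaneous injection):
  [0→0.25]: (0.0+478.0)/2 × 0.25 = 59.75
  [0.25→0.5]: (478.0+723.0)/2 × 0.25 = 150.125
  [0.5→2.5]: (723.0+673.2)/2 × 2 = 1396.2
  Sum = 1606.075 µg/L·h
Tail: C_last/k_e = 673.2/0.274 = 2456.934
AUC_0→∞ (subcutaneous injection) = 1606.075 + 2456.934 = 4063.009 µg/L·h
F = (AUC_ev/D_ev)/(AUC_iv/D_iv) = (4063.009/800)/(2740/200) = 5.07876/13.7 = 0.3707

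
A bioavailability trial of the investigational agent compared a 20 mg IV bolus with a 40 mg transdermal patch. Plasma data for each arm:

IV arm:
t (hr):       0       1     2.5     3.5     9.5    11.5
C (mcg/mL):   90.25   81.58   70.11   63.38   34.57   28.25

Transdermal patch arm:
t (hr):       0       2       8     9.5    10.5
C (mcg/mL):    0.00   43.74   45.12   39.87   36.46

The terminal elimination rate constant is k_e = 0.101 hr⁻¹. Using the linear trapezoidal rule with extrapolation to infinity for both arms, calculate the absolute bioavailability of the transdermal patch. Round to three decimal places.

F = 0.428

Trapezoidal AUC_0→11.5 (IV):
  [0→1]: (90.25+81.58)/2 × 1 = 85.915
  [1→2.5]: (81.58+70.11)/2 × 1.5 = 113.7675
  [2.5→3.5]: (70.11+63.38)/2 × 1 = 66.745
  [3.5→9.5]: (63.38+34.57)/2 × 6 = 293.85
  [9.5→11.5]: (34.57+28.25)/2 × 2 = 62.82
  Sum = 623.0975 mcg/mL·hr
IV tail: 28.25/0.101 = 279.703; AUC_iv,0→∞ = 623.0975 + 279.703 = 902.8005 mcg/mL·hr
Trapezoidal AUC_0→10.5 (transdermal patch):
  [0→2]: (0.00+43.74)/2 × 2 = 43.74
  [2→8]: (43.74+45.12)/2 × 6 = 266.58
  [8→9.5]: (45.12+39.87)/2 × 1.5 = 63.7425
  [9.5→10.5]: (39.87+36.46)/2 × 1 = 38.165
  Sum = 412.2275 mcg/mL·hr
transdermal patch tail: 36.46/0.101 = 360.990; AUC_ev,0→∞ = 412.2275 + 360.990 = 773.2175 mcg/mL·hr
F = (AUC_ev/D_ev)/(AUC_iv/D_iv) = (773.2175/40)/(902.8005/20) = 19.3304/45.140025 = 0.4282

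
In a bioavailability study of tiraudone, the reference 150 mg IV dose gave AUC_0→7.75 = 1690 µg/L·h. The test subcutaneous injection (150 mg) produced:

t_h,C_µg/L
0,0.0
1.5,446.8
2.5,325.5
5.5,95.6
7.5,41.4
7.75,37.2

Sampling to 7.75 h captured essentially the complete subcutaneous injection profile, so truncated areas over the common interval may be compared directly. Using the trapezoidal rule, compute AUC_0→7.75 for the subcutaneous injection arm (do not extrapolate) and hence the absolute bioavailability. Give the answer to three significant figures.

Trapezoidal AUC_0→7.75 (subcutaneous injection):
  [0→1.5]: (0.0+446.8)/2 × 1.5 = 335.1
  [1.5→2.5]: (446.8+325.5)/2 × 1 = 386.15
  [2.5→5.5]: (325.5+95.6)/2 × 3 = 631.65
  [5.5→7.5]: (95.6+41.4)/2 × 2 = 137.0
  [7.5→7.75]: (41.4+37.2)/2 × 0.25 = 9.825
  Sum = 1499.725 µg/L·h
F = (AUC_ev/D_ev)/(AUC_iv/D_iv) = (1499.725/150)/(1690/150) = 9.99817/11.2667 = 0.8874

F = 0.887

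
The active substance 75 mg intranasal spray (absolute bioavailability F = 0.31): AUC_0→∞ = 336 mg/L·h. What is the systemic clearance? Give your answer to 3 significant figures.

CL = 0.0692 L/h

CL = F × Dose / AUC_0→∞
   = 0.31 × 75 / 336 = 0.0691964 L/h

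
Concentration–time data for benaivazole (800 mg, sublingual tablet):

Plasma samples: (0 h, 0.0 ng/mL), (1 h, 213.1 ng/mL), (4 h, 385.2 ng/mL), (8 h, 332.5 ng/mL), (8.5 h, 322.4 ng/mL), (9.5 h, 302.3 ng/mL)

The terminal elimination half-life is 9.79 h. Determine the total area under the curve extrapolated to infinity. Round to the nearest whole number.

AUC = 7185 ng/mL·h

Trapezoidal AUC_0→9.5:
  [0→1]: (0.0+213.1)/2 × 1 = 106.55
  [1→4]: (213.1+385.2)/2 × 3 = 897.45
  [4→8]: (385.2+332.5)/2 × 4 = 1435.4
  [8→8.5]: (332.5+322.4)/2 × 0.5 = 163.725
  [8.5→9.5]: (322.4+302.3)/2 × 1 = 312.35
  Sum = 2915.475 ng/mL·h
k_e = ln2 / t½ = 0.693147 / 9.79 = 0.0708 h^-1
Extrapolated tail: C_last / k_e = 302.3 / 0.0708 = 4269.774
AUC_0→∞ = 2915.475 + 4269.774 = 7185.249 ng/mL·h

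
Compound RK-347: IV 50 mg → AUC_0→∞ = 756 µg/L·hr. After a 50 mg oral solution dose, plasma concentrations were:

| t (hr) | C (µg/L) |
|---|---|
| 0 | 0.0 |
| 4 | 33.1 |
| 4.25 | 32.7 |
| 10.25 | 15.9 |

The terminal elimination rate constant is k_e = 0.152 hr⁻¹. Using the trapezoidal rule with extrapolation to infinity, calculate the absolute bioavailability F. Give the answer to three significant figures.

F = 0.430

Trapezoidal AUC_0→10.25 (oral solution):
  [0→4]: (0.0+33.1)/2 × 4 = 66.2
  [4→4.25]: (33.1+32.7)/2 × 0.25 = 8.225
  [4.25→10.25]: (32.7+15.9)/2 × 6 = 145.8
  Sum = 220.225 µg/L·hr
Tail: C_last/k_e = 15.9/0.152 = 104.605
AUC_0→∞ (oral solution) = 220.225 + 104.605 = 324.83 µg/L·hr
F = (AUC_ev/D_ev)/(AUC_iv/D_iv) = (324.83/50)/(756/50) = 6.4966/15.12 = 0.4297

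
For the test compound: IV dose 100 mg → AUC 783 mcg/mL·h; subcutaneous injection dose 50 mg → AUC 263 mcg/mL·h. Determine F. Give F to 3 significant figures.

F = (AUC_ev / D_ev) / (AUC_iv / D_iv)
  = (263/50) / (783/100)
  = 5.26 / 7.83 = 0.6718

F = 0.672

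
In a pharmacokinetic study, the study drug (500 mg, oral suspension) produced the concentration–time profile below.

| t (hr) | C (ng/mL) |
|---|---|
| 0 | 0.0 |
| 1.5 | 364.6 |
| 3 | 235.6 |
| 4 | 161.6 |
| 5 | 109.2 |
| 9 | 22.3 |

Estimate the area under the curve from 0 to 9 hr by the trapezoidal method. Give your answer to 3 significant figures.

Trapezoidal AUC_0→9:
  [0→1.5]: (0.0+364.6)/2 × 1.5 = 273.45
  [1.5→3]: (364.6+235.6)/2 × 1.5 = 450.15
  [3→4]: (235.6+161.6)/2 × 1 = 198.6
  [4→5]: (161.6+109.2)/2 × 1 = 135.4
  [5→9]: (109.2+22.3)/2 × 4 = 263.0
  Sum = 1320.6 ng/mL·hr

AUC = 1320 ng/mL·hr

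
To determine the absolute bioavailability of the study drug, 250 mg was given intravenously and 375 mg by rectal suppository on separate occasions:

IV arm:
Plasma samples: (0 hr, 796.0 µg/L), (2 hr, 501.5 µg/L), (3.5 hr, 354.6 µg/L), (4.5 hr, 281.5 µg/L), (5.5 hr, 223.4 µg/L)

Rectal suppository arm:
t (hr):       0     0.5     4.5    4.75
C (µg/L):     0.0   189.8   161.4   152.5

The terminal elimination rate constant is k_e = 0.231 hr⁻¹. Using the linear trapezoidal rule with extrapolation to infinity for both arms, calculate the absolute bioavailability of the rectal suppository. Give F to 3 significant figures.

F = 0.278

Trapezoidal AUC_0→5.5 (IV):
  [0→2]: (796.0+501.5)/2 × 2 = 1297.5
  [2→3.5]: (501.5+354.6)/2 × 1.5 = 642.075
  [3.5→4.5]: (354.6+281.5)/2 × 1 = 318.05
  [4.5→5.5]: (281.5+223.4)/2 × 1 = 252.45
  Sum = 2510.075 µg/L·hr
IV tail: 223.4/0.231 = 967.100; AUC_iv,0→∞ = 2510.075 + 967.100 = 3477.175 µg/L·hr
Trapezoidal AUC_0→4.75 (rectal suppository):
  [0→0.5]: (0.0+189.8)/2 × 0.5 = 47.45
  [0.5→4.5]: (189.8+161.4)/2 × 4 = 702.4
  [4.5→4.75]: (161.4+152.5)/2 × 0.25 = 39.2375
  Sum = 789.0875 µg/L·hr
rectal suppository tail: 152.5/0.231 = 660.173; AUC_ev,0→∞ = 789.0875 + 660.173 = 1449.2605 µg/L·hr
F = (AUC_ev/D_ev)/(AUC_iv/D_iv) = (1449.2605/375)/(3477.175/250) = 3.86469/13.9087 = 0.2779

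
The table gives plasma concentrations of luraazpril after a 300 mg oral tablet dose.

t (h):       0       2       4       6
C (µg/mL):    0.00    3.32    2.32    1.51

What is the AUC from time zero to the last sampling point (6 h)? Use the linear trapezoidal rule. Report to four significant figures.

Trapezoidal AUC_0→6:
  [0→2]: (0.00+3.32)/2 × 2 = 3.32
  [2→4]: (3.32+2.32)/2 × 2 = 5.64
  [4→6]: (2.32+1.51)/2 × 2 = 3.83
  Sum = 12.79 µg/mL·h

AUC = 12.79 µg/mL·h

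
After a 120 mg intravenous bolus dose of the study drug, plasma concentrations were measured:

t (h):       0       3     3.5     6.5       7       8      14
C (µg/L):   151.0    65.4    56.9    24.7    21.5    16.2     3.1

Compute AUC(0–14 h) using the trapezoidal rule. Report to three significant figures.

Trapezoidal AUC_0→14:
  [0→3]: (151.0+65.4)/2 × 3 = 324.6
  [3→3.5]: (65.4+56.9)/2 × 0.5 = 30.575
  [3.5→6.5]: (56.9+24.7)/2 × 3 = 122.4
  [6.5→7]: (24.7+21.5)/2 × 0.5 = 11.55
  [7→8]: (21.5+16.2)/2 × 1 = 18.85
  [8→14]: (16.2+3.1)/2 × 6 = 57.9
  Sum = 565.875 µg/L·h

AUC = 566 µg/L·h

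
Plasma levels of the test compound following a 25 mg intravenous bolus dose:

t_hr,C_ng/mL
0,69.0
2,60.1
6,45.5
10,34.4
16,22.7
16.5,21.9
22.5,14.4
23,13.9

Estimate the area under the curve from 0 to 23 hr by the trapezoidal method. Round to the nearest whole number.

AUC = 799 ng/mL·hr

Trapezoidal AUC_0→23:
  [0→2]: (69.0+60.1)/2 × 2 = 129.1
  [2→6]: (60.1+45.5)/2 × 4 = 211.2
  [6→10]: (45.5+34.4)/2 × 4 = 159.8
  [10→16]: (34.4+22.7)/2 × 6 = 171.3
  [16→16.5]: (22.7+21.9)/2 × 0.5 = 11.15
  [16.5→22.5]: (21.9+14.4)/2 × 6 = 108.9
  [22.5→23]: (14.4+13.9)/2 × 0.5 = 7.075
  Sum = 798.525 ng/mL·hr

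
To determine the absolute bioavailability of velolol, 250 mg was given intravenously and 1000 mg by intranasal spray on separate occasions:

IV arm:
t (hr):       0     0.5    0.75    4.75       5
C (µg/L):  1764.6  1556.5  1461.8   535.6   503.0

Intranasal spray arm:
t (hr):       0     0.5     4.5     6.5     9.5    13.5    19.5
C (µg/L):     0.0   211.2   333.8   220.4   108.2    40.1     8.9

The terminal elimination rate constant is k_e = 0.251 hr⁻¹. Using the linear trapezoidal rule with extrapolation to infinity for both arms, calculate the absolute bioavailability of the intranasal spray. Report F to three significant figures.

Trapezoidal AUC_0→5 (IV):
  [0→0.5]: (1764.6+1556.5)/2 × 0.5 = 830.275
  [0.5→0.75]: (1556.5+1461.8)/2 × 0.25 = 377.2875
  [0.75→4.75]: (1461.8+535.6)/2 × 4 = 3994.8
  [4.75→5]: (535.6+503.0)/2 × 0.25 = 129.825
  Sum = 5332.1875 µg/L·hr
IV tail: 503.0/0.251 = 2003.984; AUC_iv,0→∞ = 5332.1875 + 2003.984 = 7336.1715 µg/L·hr
Trapezoidal AUC_0→19.5 (intranasal spray):
  [0→0.5]: (0.0+211.2)/2 × 0.5 = 52.8
  [0.5→4.5]: (211.2+333.8)/2 × 4 = 1090.0
  [4.5→6.5]: (333.8+220.4)/2 × 2 = 554.2
  [6.5→9.5]: (220.4+108.2)/2 × 3 = 492.9
  [9.5→13.5]: (108.2+40.1)/2 × 4 = 296.6
  [13.5→19.5]: (40.1+8.9)/2 × 6 = 147.0
  Sum = 2633.5 µg/L·hr
intranasal spray tail: 8.9/0.251 = 35.458; AUC_ev,0→∞ = 2633.5 + 35.458 = 2668.958 µg/L·hr
F = (AUC_ev/D_ev)/(AUC_iv/D_iv) = (2668.958/1000)/(7336.1715/250) = 2.668958/29.344686 = 0.0910

F = 0.0910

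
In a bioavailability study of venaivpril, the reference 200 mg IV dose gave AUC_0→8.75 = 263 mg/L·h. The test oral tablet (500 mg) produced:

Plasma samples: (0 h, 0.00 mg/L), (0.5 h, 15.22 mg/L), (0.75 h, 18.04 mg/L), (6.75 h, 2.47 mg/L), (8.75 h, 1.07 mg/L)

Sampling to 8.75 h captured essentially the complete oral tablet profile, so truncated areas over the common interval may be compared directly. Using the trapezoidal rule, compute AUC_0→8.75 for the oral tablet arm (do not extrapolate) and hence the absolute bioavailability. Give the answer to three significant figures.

Trapezoidal AUC_0→8.75 (oral tablet):
  [0→0.5]: (0.00+15.22)/2 × 0.5 = 3.805
  [0.5→0.75]: (15.22+18.04)/2 × 0.25 = 4.1575
  [0.75→6.75]: (18.04+2.47)/2 × 6 = 61.53
  [6.75→8.75]: (2.47+1.07)/2 × 2 = 3.54
  Sum = 73.0325 mg/L·h
F = (AUC_ev/D_ev)/(AUC_iv/D_iv) = (73.0325/500)/(263/200) = 0.146065/1.315 = 0.1111

F = 0.111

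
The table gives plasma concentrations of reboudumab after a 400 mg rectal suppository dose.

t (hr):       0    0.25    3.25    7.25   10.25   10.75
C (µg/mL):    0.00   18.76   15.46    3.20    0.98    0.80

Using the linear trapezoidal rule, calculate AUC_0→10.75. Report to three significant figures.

Trapezoidal AUC_0→10.75:
  [0→0.25]: (0.00+18.76)/2 × 0.25 = 2.345
  [0.25→3.25]: (18.76+15.46)/2 × 3 = 51.33
  [3.25→7.25]: (15.46+3.20)/2 × 4 = 37.32
  [7.25→10.25]: (3.20+0.98)/2 × 3 = 6.27
  [10.25→10.75]: (0.98+0.80)/2 × 0.5 = 0.445
  Sum = 97.71 µg/mL·hr

AUC = 97.7 µg/mL·hr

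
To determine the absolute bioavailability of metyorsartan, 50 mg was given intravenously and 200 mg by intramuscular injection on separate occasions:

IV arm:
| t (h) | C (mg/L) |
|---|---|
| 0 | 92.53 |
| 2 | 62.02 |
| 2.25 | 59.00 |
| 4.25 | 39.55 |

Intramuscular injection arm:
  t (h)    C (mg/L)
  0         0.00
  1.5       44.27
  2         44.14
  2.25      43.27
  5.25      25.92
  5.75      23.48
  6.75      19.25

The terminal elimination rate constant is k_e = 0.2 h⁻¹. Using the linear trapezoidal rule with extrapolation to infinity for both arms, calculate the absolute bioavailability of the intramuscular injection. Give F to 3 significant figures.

F = 0.161

Trapezoidal AUC_0→4.25 (IV):
  [0→2]: (92.53+62.02)/2 × 2 = 154.55
  [2→2.25]: (62.02+59.00)/2 × 0.25 = 15.1275
  [2.25→4.25]: (59.00+39.55)/2 × 2 = 98.55
  Sum = 268.2275 mg/L·h
IV tail: 39.55/0.2 = 197.750; AUC_iv,0→∞ = 268.2275 + 197.750 = 465.9775 mg/L·h
Trapezoidal AUC_0→6.75 (intramuscular injection):
  [0→1.5]: (0.00+44.27)/2 × 1.5 = 33.2025
  [1.5→2]: (44.27+44.14)/2 × 0.5 = 22.1025
  [2→2.25]: (44.14+43.27)/2 × 0.25 = 10.92625
  [2.25→5.25]: (43.27+25.92)/2 × 3 = 103.785
  [5.25→5.75]: (25.92+23.48)/2 × 0.5 = 12.35
  [5.75→6.75]: (23.48+19.25)/2 × 1 = 21.365
  Sum = 203.73125 mg/L·h
intramuscular injection tail: 19.25/0.2 = 96.250; AUC_ev,0→∞ = 203.73125 + 96.250 = 299.98125 mg/L·h
F = (AUC_ev/D_ev)/(AUC_iv/D_iv) = (299.98125/200)/(465.9775/50) = 1.49991/9.31955 = 0.1609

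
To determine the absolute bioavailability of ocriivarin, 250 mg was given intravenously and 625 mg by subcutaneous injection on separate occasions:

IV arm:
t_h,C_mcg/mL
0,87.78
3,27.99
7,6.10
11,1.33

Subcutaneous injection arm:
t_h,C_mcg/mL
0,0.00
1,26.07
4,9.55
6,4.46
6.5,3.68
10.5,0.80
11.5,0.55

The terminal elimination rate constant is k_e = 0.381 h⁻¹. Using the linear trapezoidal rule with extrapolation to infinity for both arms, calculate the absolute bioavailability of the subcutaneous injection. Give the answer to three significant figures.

Trapezoidal AUC_0→11 (IV):
  [0→3]: (87.78+27.99)/2 × 3 = 173.655
  [3→7]: (27.99+6.10)/2 × 4 = 68.18
  [7→11]: (6.10+1.33)/2 × 4 = 14.86
  Sum = 256.695 mcg/mL·h
IV tail: 1.33/0.381 = 3.491; AUC_iv,0→∞ = 256.695 + 3.491 = 260.186 mcg/mL·h
Trapezoidal AUC_0→11.5 (subcutaneous injection):
  [0→1]: (0.00+26.07)/2 × 1 = 13.035
  [1→4]: (26.07+9.55)/2 × 3 = 53.43
  [4→6]: (9.55+4.46)/2 × 2 = 14.01
  [6→6.5]: (4.46+3.68)/2 × 0.5 = 2.035
  [6.5→10.5]: (3.68+0.80)/2 × 4 = 8.96
  [10.5→11.5]: (0.80+0.55)/2 × 1 = 0.675
  Sum = 92.145 mcg/mL·h
subcutaneous injection tail: 0.55/0.381 = 1.444; AUC_ev,0→∞ = 92.145 + 1.444 = 93.589 mcg/mL·h
F = (AUC_ev/D_ev)/(AUC_iv/D_iv) = (93.589/625)/(260.186/250) = 0.1497424/1.040744 = 0.1439

F = 0.144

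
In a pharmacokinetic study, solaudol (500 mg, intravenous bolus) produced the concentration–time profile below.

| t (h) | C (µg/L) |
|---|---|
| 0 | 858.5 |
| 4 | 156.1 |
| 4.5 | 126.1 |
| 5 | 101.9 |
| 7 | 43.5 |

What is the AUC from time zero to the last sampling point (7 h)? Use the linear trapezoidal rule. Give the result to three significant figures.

AUC = 2300 µg/L·h

Trapezoidal AUC_0→7:
  [0→4]: (858.5+156.1)/2 × 4 = 2029.2
  [4→4.5]: (156.1+126.1)/2 × 0.5 = 70.55
  [4.5→5]: (126.1+101.9)/2 × 0.5 = 57.0
  [5→7]: (101.9+43.5)/2 × 2 = 145.4
  Sum = 2302.15 µg/L·h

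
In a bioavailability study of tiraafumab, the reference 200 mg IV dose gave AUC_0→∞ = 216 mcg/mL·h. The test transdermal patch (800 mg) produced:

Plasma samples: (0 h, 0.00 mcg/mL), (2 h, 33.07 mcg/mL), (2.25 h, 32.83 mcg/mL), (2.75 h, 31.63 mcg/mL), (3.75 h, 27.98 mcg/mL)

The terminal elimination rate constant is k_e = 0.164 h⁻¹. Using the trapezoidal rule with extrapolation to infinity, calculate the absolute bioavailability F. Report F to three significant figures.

F = 0.298

Trapezoidal AUC_0→3.75 (transdermal patch):
  [0→2]: (0.00+33.07)/2 × 2 = 33.07
  [2→2.25]: (33.07+32.83)/2 × 0.25 = 8.2375
  [2.25→2.75]: (32.83+31.63)/2 × 0.5 = 16.115
  [2.75→3.75]: (31.63+27.98)/2 × 1 = 29.805
  Sum = 87.2275 mcg/mL·h
Tail: C_last/k_e = 27.98/0.164 = 170.610
AUC_0→∞ (transdermal patch) = 87.2275 + 170.610 = 257.8375 mcg/mL·h
F = (AUC_ev/D_ev)/(AUC_iv/D_iv) = (257.8375/800)/(216/200) = 0.322297/1.08 = 0.2984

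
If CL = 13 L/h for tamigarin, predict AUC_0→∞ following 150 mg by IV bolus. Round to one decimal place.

AUC = 11.5 mg/L·h

AUC_0→∞ = Dose_iv / CL
        = 150 / 13 = 11.5385 mg/L·h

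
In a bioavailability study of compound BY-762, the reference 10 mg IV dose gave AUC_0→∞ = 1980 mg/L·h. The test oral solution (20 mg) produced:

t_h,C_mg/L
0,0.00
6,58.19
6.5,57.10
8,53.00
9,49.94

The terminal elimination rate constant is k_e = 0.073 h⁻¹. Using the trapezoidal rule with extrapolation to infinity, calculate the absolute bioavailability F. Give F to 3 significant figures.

Trapezoidal AUC_0→9 (oral solution):
  [0→6]: (0.00+58.19)/2 × 6 = 174.57
  [6→6.5]: (58.19+57.10)/2 × 0.5 = 28.8225
  [6.5→8]: (57.10+53.00)/2 × 1.5 = 82.575
  [8→9]: (53.00+49.94)/2 × 1 = 51.47
  Sum = 337.4375 mg/L·h
Tail: C_last/k_e = 49.94/0.073 = 684.110
AUC_0→∞ (oral solution) = 337.4375 + 684.110 = 1021.5475 mg/L·h
F = (AUC_ev/D_ev)/(AUC_iv/D_iv) = (1021.5475/20)/(1980/10) = 51.077375/198 = 0.2580

F = 0.258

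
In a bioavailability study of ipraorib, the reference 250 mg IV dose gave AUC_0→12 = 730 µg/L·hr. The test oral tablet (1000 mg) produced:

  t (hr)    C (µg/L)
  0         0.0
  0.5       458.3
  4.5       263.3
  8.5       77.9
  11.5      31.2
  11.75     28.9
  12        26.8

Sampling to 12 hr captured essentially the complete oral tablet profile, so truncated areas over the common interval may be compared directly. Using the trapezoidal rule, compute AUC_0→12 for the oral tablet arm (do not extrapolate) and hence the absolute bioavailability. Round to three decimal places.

F = 0.828

Trapezoidal AUC_0→12 (oral tablet):
  [0→0.5]: (0.0+458.3)/2 × 0.5 = 114.575
  [0.5→4.5]: (458.3+263.3)/2 × 4 = 1443.2
  [4.5→8.5]: (263.3+77.9)/2 × 4 = 682.4
  [8.5→11.5]: (77.9+31.2)/2 × 3 = 163.65
  [11.5→11.75]: (31.2+28.9)/2 × 0.25 = 7.5125
  [11.75→12]: (28.9+26.8)/2 × 0.25 = 6.9625
  Sum = 2418.3 µg/L·hr
F = (AUC_ev/D_ev)/(AUC_iv/D_iv) = (2418.3/1000)/(730/250) = 2.4183/2.92 = 0.8282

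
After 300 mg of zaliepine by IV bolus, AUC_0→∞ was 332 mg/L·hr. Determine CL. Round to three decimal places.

CL = 0.904 L/hr

CL = Dose_iv / AUC_0→∞
   = 300 / 332 = 0.903614 L/hr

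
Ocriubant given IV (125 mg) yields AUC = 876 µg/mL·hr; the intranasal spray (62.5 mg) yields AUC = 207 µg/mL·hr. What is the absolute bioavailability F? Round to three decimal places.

F = (AUC_ev / D_ev) / (AUC_iv / D_iv)
  = (207/62.5) / (876/125)
  = 3.312 / 7.008 = 0.4726

F = 0.473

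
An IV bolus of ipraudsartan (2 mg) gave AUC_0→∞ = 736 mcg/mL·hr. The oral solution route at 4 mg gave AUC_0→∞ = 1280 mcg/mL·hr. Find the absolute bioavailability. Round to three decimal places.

F = (AUC_ev / D_ev) / (AUC_iv / D_iv)
  = (1280/4) / (736/2)
  = 320 / 368 = 0.8696

F = 0.870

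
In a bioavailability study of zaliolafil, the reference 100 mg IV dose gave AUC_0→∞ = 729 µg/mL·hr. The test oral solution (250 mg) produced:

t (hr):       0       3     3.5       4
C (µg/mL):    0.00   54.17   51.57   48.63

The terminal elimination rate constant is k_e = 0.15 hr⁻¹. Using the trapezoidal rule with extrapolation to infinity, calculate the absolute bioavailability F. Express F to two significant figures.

Trapezoidal AUC_0→4 (oral solution):
  [0→3]: (0.00+54.17)/2 × 3 = 81.255
  [3→3.5]: (54.17+51.57)/2 × 0.5 = 26.435
  [3.5→4]: (51.57+48.63)/2 × 0.5 = 25.05
  Sum = 132.74 µg/mL·hr
Tail: C_last/k_e = 48.63/0.15 = 324.200
AUC_0→∞ (oral solution) = 132.74 + 324.200 = 456.94 µg/mL·hr
F = (AUC_ev/D_ev)/(AUC_iv/D_iv) = (456.94/250)/(729/100) = 1.82776/7.29 = 0.2507

F = 0.25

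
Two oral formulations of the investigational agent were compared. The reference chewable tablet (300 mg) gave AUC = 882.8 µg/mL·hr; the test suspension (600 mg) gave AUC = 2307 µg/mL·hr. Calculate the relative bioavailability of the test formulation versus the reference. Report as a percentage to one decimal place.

F_rel = (AUC_test/D_test) / (AUC_ref/D_ref)
      = (2307/600) / (882.8/300)
      = 3.845 / 2.94267 = 1.3066 = 130.66%

F_rel = 130.7%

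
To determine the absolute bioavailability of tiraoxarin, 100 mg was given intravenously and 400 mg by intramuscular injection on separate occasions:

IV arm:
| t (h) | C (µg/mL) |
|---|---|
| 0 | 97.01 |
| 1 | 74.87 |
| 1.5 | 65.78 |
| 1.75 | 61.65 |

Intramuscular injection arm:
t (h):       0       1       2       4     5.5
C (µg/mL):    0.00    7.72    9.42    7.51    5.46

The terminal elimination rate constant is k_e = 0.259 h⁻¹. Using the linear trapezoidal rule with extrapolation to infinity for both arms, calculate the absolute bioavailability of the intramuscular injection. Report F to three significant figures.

F = 0.0401

Trapezoidal AUC_0→1.75 (IV):
  [0→1]: (97.01+74.87)/2 × 1 = 85.94
  [1→1.5]: (74.87+65.78)/2 × 0.5 = 35.1625
  [1.5→1.75]: (65.78+61.65)/2 × 0.25 = 15.92875
  Sum = 137.03125 µg/mL·h
IV tail: 61.65/0.259 = 238.031; AUC_iv,0→∞ = 137.03125 + 238.031 = 375.06225 µg/mL·h
Trapezoidal AUC_0→5.5 (intramuscular injection):
  [0→1]: (0.00+7.72)/2 × 1 = 3.86
  [1→2]: (7.72+9.42)/2 × 1 = 8.57
  [2→4]: (9.42+7.51)/2 × 2 = 16.93
  [4→5.5]: (7.51+5.46)/2 × 1.5 = 9.7275
  Sum = 39.0875 µg/mL·h
intramuscular injection tail: 5.46/0.259 = 21.081; AUC_ev,0→∞ = 39.0875 + 21.081 = 60.1685 µg/mL·h
F = (AUC_ev/D_ev)/(AUC_iv/D_iv) = (60.1685/400)/(375.06225/100) = 0.15042125/3.7506225 = 0.0401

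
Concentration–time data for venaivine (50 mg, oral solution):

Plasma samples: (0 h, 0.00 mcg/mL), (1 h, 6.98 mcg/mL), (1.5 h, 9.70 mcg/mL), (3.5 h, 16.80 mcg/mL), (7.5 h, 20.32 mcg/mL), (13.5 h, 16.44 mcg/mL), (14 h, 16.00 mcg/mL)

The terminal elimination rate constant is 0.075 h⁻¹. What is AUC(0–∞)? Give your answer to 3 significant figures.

AUC = 440 mcg/mL·h

Trapezoidal AUC_0→14:
  [0→1]: (0.00+6.98)/2 × 1 = 3.49
  [1→1.5]: (6.98+9.70)/2 × 0.5 = 4.17
  [1.5→3.5]: (9.70+16.80)/2 × 2 = 26.5
  [3.5→7.5]: (16.80+20.32)/2 × 4 = 74.24
  [7.5→13.5]: (20.32+16.44)/2 × 6 = 110.28
  [13.5→14]: (16.44+16.00)/2 × 0.5 = 8.11
  Sum = 226.79 mcg/mL·h
Extrapolated tail: C_last / k_e = 16.00 / 0.075 = 213.333
AUC_0→∞ = 226.79 + 213.333 = 440.123 mcg/mL·h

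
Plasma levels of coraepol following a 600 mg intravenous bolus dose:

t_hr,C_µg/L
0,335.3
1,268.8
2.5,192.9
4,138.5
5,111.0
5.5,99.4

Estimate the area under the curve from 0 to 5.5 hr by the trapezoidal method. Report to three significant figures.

AUC = 1070 µg/L·hr

Trapezoidal AUC_0→5.5:
  [0→1]: (335.3+268.8)/2 × 1 = 302.05
  [1→2.5]: (268.8+192.9)/2 × 1.5 = 346.275
  [2.5→4]: (192.9+138.5)/2 × 1.5 = 248.55
  [4→5]: (138.5+111.0)/2 × 1 = 124.75
  [5→5.5]: (111.0+99.4)/2 × 0.5 = 52.6
  Sum = 1074.225 µg/L·hr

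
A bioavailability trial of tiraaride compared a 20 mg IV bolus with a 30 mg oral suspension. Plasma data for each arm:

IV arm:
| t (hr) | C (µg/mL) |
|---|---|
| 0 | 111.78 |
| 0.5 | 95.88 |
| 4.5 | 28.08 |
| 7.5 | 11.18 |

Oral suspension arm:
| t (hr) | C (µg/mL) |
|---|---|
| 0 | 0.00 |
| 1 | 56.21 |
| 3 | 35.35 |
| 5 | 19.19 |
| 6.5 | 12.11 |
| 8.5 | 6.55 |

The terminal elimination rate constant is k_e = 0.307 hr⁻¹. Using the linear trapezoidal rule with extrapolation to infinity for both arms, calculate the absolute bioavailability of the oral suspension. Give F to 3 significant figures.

Trapezoidal AUC_0→7.5 (IV):
  [0→0.5]: (111.78+95.88)/2 × 0.5 = 51.915
  [0.5→4.5]: (95.88+28.08)/2 × 4 = 247.92
  [4.5→7.5]: (28.08+11.18)/2 × 3 = 58.89
  Sum = 358.725 µg/mL·hr
IV tail: 11.18/0.307 = 36.417; AUC_iv,0→∞ = 358.725 + 36.417 = 395.142 µg/mL·hr
Trapezoidal AUC_0→8.5 (oral suspension):
  [0→1]: (0.00+56.21)/2 × 1 = 28.105
  [1→3]: (56.21+35.35)/2 × 2 = 91.56
  [3→5]: (35.35+19.19)/2 × 2 = 54.54
  [5→6.5]: (19.19+12.11)/2 × 1.5 = 23.475
  [6.5→8.5]: (12.11+6.55)/2 × 2 = 18.66
  Sum = 216.34 µg/mL·hr
oral suspension tail: 6.55/0.307 = 21.336; AUC_ev,0→∞ = 216.34 + 21.336 = 237.676 µg/mL·hr
F = (AUC_ev/D_ev)/(AUC_iv/D_iv) = (237.676/30)/(395.142/20) = 7.92253/19.7571 = 0.4010

F = 0.401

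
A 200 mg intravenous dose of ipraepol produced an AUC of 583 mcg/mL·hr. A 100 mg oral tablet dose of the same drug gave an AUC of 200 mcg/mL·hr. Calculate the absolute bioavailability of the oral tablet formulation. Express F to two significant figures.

F = 0.69

F = (AUC_ev / D_ev) / (AUC_iv / D_iv)
  = (200/100) / (583/200)
  = 2 / 2.915 = 0.6861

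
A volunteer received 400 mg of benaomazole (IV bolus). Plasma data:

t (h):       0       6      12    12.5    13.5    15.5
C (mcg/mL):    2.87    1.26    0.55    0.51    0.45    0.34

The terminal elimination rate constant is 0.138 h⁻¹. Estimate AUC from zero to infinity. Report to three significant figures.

Trapezoidal AUC_0→15.5:
  [0→6]: (2.87+1.26)/2 × 6 = 12.39
  [6→12]: (1.26+0.55)/2 × 6 = 5.43
  [12→12.5]: (0.55+0.51)/2 × 0.5 = 0.265
  [12.5→13.5]: (0.51+0.45)/2 × 1 = 0.48
  [13.5→15.5]: (0.45+0.34)/2 × 2 = 0.79
  Sum = 19.355 mcg/mL·h
Extrapolated tail: C_last / k_e = 0.34 / 0.138 = 2.464
AUC_0→∞ = 19.355 + 2.464 = 21.819 mcg/mL·h

AUC = 21.8 mcg/mL·h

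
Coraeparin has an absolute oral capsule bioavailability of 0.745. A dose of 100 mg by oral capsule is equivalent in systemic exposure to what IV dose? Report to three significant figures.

D_iv = 74.5 mg

Systemic exposure from an extravascular dose = F × D_ev, so the equivalent IV dose is F × D_ev.
D_iv = F × D_ev = 0.745 × 100 = 74.5 mg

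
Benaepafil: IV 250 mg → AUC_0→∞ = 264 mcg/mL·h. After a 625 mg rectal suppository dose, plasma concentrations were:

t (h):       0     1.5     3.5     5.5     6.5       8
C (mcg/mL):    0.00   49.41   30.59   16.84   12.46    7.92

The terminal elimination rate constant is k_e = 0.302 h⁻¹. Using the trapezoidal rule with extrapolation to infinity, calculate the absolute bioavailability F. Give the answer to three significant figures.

Trapezoidal AUC_0→8 (rectal suppository):
  [0→1.5]: (0.00+49.41)/2 × 1.5 = 37.0575
  [1.5→3.5]: (49.41+30.59)/2 × 2 = 80.0
  [3.5→5.5]: (30.59+16.84)/2 × 2 = 47.43
  [5.5→6.5]: (16.84+12.46)/2 × 1 = 14.65
  [6.5→8]: (12.46+7.92)/2 × 1.5 = 15.285
  Sum = 194.4225 mcg/mL·h
Tail: C_last/k_e = 7.92/0.302 = 26.225
AUC_0→∞ (rectal suppository) = 194.4225 + 26.225 = 220.6475 mcg/mL·h
F = (AUC_ev/D_ev)/(AUC_iv/D_iv) = (220.6475/625)/(264/250) = 0.353036/1.056 = 0.3343

F = 0.334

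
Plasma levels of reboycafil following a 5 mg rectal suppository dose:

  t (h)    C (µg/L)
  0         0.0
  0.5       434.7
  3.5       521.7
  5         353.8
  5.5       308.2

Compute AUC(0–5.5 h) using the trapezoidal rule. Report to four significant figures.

Trapezoidal AUC_0→5.5:
  [0→0.5]: (0.0+434.7)/2 × 0.5 = 108.675
  [0.5→3.5]: (434.7+521.7)/2 × 3 = 1434.6
  [3.5→5]: (521.7+353.8)/2 × 1.5 = 656.625
  [5→5.5]: (353.8+308.2)/2 × 0.5 = 165.5
  Sum = 2365.4 µg/L·h

AUC = 2365 µg/L·h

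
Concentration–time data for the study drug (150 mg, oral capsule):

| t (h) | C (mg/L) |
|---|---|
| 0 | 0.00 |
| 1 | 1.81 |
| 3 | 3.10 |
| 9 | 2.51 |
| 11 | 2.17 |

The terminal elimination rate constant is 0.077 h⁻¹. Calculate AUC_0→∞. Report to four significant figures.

Trapezoidal AUC_0→11:
  [0→1]: (0.00+1.81)/2 × 1 = 0.905
  [1→3]: (1.81+3.10)/2 × 2 = 4.91
  [3→9]: (3.10+2.51)/2 × 6 = 16.83
  [9→11]: (2.51+2.17)/2 × 2 = 4.68
  Sum = 27.325 mg/L·h
Extrapolated tail: C_last / k_e = 2.17 / 0.077 = 28.182
AUC_0→∞ = 27.325 + 28.182 = 55.507 mg/L·h

AUC = 55.51 mg/L·h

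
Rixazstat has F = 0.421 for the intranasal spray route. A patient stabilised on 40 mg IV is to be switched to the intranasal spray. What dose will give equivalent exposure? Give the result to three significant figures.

For equal systemic exposure: F × D_ev = D_iv
D_ev = D_iv / F = 40 / 0.421 = 95.0119 mg

D_intranasal = 95.0 mg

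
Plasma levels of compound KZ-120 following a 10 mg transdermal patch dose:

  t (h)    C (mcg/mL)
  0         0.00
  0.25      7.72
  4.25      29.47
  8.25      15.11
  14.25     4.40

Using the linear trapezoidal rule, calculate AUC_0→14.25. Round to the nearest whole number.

Trapezoidal AUC_0→14.25:
  [0→0.25]: (0.00+7.72)/2 × 0.25 = 0.965
  [0.25→4.25]: (7.72+29.47)/2 × 4 = 74.38
  [4.25→8.25]: (29.47+15.11)/2 × 4 = 89.16
  [8.25→14.25]: (15.11+4.40)/2 × 6 = 58.53
  Sum = 223.035 mcg/mL·h

AUC = 223 mcg/mL·h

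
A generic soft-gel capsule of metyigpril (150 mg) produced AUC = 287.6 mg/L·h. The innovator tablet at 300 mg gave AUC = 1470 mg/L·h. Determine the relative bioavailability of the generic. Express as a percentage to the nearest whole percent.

F_rel = (AUC_test/D_test) / (AUC_ref/D_ref)
      = (287.6/150) / (1470/300)
      = 1.91733 / 4.9 = 0.3913 = 39.13%

F_rel = 39%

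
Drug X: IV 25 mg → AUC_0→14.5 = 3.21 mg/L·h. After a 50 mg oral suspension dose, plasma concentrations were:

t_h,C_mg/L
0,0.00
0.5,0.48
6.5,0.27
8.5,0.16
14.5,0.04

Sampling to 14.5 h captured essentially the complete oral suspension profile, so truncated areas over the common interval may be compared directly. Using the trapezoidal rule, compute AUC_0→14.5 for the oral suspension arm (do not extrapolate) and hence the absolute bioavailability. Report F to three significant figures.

Trapezoidal AUC_0→14.5 (oral suspension):
  [0→0.5]: (0.00+0.48)/2 × 0.5 = 0.12
  [0.5→6.5]: (0.48+0.27)/2 × 6 = 2.25
  [6.5→8.5]: (0.27+0.16)/2 × 2 = 0.43
  [8.5→14.5]: (0.16+0.04)/2 × 6 = 0.6
  Sum = 3.4 mg/L·h
F = (AUC_ev/D_ev)/(AUC_iv/D_iv) = (3.4/50)/(3.21/25) = 0.068/0.1284 = 0.5296

F = 0.530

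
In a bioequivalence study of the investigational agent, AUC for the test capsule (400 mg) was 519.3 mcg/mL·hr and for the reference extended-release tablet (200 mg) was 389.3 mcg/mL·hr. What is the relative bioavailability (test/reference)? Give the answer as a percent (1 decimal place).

F_rel = 66.7%

F_rel = (AUC_test/D_test) / (AUC_ref/D_ref)
      = (519.3/400) / (389.3/200)
      = 1.29825 / 1.9465 = 0.6670 = 66.70%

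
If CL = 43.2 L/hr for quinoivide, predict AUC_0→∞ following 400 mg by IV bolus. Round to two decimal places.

AUC_0→∞ = Dose_iv / CL
        = 400 / 43.2 = 9.25926 mg/L·hr

AUC = 9.26 mg/L·hr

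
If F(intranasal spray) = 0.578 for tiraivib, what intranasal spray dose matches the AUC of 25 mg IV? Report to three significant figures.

For equal systemic exposure: F × D_ev = D_iv
D_ev = D_iv / F = 25 / 0.578 = 43.2526 mg

D_intranasal = 43.3 mg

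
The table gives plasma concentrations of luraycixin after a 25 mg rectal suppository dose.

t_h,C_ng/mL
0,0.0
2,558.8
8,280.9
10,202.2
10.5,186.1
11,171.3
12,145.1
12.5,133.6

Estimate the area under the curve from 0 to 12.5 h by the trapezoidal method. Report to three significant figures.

Trapezoidal AUC_0→12.5:
  [0→2]: (0.0+558.8)/2 × 2 = 558.8
  [2→8]: (558.8+280.9)/2 × 6 = 2519.1
  [8→10]: (280.9+202.2)/2 × 2 = 483.1
  [10→10.5]: (202.2+186.1)/2 × 0.5 = 97.075
  [10.5→11]: (186.1+171.3)/2 × 0.5 = 89.35
  [11→12]: (171.3+145.1)/2 × 1 = 158.2
  [12→12.5]: (145.1+133.6)/2 × 0.5 = 69.675
  Sum = 3975.3 ng/mL·h

AUC = 3980 ng/mL·h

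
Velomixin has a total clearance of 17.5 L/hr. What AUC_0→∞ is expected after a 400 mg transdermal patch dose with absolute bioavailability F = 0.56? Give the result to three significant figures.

AUC = 12.8 mg/L·hr

AUC_0→∞ = F × Dose / CL
        = 0.56 × 400 / 17.5 = 12.8 mg/L·hr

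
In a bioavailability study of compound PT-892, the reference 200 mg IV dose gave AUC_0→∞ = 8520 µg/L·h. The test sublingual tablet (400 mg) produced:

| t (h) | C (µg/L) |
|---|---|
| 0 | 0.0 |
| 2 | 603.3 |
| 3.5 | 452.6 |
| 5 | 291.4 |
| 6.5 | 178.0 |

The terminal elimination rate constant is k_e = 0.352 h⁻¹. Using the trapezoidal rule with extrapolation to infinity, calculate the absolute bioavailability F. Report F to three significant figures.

F = 0.165

Trapezoidal AUC_0→6.5 (sublingual tablet):
  [0→2]: (0.0+603.3)/2 × 2 = 603.3
  [2→3.5]: (603.3+452.6)/2 × 1.5 = 791.925
  [3.5→5]: (452.6+291.4)/2 × 1.5 = 558.0
  [5→6.5]: (291.4+178.0)/2 × 1.5 = 352.05
  Sum = 2305.275 µg/L·h
Tail: C_last/k_e = 178.0/0.352 = 505.682
AUC_0→∞ (sublingual tablet) = 2305.275 + 505.682 = 2810.957 µg/L·h
F = (AUC_ev/D_ev)/(AUC_iv/D_iv) = (2810.957/400)/(8520/200) = 7.0273925/42.6 = 0.1650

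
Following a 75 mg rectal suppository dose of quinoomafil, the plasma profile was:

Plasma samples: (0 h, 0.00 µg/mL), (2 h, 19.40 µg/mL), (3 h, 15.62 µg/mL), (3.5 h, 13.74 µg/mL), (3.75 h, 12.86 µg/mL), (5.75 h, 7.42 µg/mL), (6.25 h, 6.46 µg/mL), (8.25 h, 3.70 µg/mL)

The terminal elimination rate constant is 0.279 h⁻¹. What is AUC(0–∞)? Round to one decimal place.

AUC = 94.7 µg/mL·h

Trapezoidal AUC_0→8.25:
  [0→2]: (0.00+19.40)/2 × 2 = 19.4
  [2→3]: (19.40+15.62)/2 × 1 = 17.51
  [3→3.5]: (15.62+13.74)/2 × 0.5 = 7.34
  [3.5→3.75]: (13.74+12.86)/2 × 0.25 = 3.325
  [3.75→5.75]: (12.86+7.42)/2 × 2 = 20.28
  [5.75→6.25]: (7.42+6.46)/2 × 0.5 = 3.47
  [6.25→8.25]: (6.46+3.70)/2 × 2 = 10.16
  Sum = 81.485 µg/mL·h
Extrapolated tail: C_last / k_e = 3.70 / 0.279 = 13.262
AUC_0→∞ = 81.485 + 13.262 = 94.747 µg/mL·h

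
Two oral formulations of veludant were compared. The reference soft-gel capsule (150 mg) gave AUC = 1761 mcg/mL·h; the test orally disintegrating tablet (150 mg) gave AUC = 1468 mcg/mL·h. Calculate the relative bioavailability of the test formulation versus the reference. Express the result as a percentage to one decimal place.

F_rel = 83.4%

F_rel = (AUC_test/D_test) / (AUC_ref/D_ref)
      = (1468/150) / (1761/150)
      = 9.78667 / 11.74 = 0.8336 = 83.36%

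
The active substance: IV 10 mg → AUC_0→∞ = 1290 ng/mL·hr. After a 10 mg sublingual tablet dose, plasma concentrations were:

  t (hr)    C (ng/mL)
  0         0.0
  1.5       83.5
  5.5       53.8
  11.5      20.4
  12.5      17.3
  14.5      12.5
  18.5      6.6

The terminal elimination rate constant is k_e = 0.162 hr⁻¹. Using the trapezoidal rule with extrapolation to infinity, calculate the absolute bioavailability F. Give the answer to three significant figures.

F = 0.533

Trapezoidal AUC_0→18.5 (sublingual tablet):
  [0→1.5]: (0.0+83.5)/2 × 1.5 = 62.625
  [1.5→5.5]: (83.5+53.8)/2 × 4 = 274.6
  [5.5→11.5]: (53.8+20.4)/2 × 6 = 222.6
  [11.5→12.5]: (20.4+17.3)/2 × 1 = 18.85
  [12.5→14.5]: (17.3+12.5)/2 × 2 = 29.8
  [14.5→18.5]: (12.5+6.6)/2 × 4 = 38.2
  Sum = 646.675 ng/mL·hr
Tail: C_last/k_e = 6.6/0.162 = 40.741
AUC_0→∞ (sublingual tablet) = 646.675 + 40.741 = 687.416 ng/mL·hr
F = (AUC_ev/D_ev)/(AUC_iv/D_iv) = (687.416/10)/(1290/10) = 68.7416/129 = 0.5329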